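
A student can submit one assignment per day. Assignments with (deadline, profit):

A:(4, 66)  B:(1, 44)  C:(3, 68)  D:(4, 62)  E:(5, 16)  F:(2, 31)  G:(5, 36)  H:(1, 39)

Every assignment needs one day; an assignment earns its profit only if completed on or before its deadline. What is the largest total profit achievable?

276

Profit order: C=68 A=66 D=62 B=44 H=39 G=36 F=31 E=16
Assign: C→slot 3, A→slot 4, D→slot 2, B→slot 1, H skipped, G→slot 5, F skipped, E skipped.
Slots: [1:B] [2:D] [3:C] [4:A] [5:G]
Profit = 44 + 62 + 68 + 66 + 36 = 276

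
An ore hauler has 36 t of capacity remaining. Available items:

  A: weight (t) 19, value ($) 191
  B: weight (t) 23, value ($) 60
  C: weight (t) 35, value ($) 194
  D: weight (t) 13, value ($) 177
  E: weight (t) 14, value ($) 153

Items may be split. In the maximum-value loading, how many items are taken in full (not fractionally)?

Greedy by value/weight ratio, highest first.
Order: D (177/13=13.62) > E (153/14=10.93) > A (191/19=10.05) > C (194/35=5.54) > B (60/23=2.61)
Fill: take D (13 @ 177) → take E (14 @ 153) → take 9/19 of A → 90.47; 36/36 used.
2 item(s) taken whole; one partial (take 9/19 of A).

2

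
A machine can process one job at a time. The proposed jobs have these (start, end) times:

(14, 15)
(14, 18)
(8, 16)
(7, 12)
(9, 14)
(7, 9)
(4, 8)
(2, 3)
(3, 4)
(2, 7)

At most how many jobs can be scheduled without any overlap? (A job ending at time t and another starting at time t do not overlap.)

By end time: (2,3), (3,4), (2,7), (4,8), (7,9), (7,12), (9,14), (14,15), (8,16), (14,18).
Pick (2,3); next start ≥ 3 → (3,4); next start ≥ 4 → (4,8); next start ≥ 8 → (9,14); next start ≥ 14 → (14,15).
Selected 5 jobs.

5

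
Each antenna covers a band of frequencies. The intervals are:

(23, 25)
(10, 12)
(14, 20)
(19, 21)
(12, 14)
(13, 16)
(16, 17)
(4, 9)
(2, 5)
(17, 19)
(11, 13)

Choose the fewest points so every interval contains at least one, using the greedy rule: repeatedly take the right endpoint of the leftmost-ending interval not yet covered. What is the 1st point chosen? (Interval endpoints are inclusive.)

Sort by right endpoint; whenever an interval is uncovered, place a point at its right end.
By right end: [2,5]  [4,9]  [10,12]  [11,13]  [12,14]  [13,16]  [16,17]  [17,19]  [14,20]  [19,21]  [23,25]
[2,5] uncovered → point at 5; [10,12] uncovered → point at 12; [13,16] uncovered → point at 16; [17,19] uncovered → point at 19; [23,25] uncovered → point at 25.
Points: 5, 12, 16, 19, 25 (5 total).

5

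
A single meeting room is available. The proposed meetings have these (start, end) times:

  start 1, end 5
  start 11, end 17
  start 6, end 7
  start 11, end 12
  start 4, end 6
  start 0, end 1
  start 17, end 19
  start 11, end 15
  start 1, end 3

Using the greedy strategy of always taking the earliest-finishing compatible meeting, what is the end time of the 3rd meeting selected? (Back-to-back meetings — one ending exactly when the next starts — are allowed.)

By end time: (0,1), (1,3), (1,5), (4,6), (6,7), (11,12), (11,15), (11,17), (17,19).
Pick (0,1); next start ≥ 1 → (1,3); next start ≥ 3 → (4,6); next start ≥ 6 → (6,7); next start ≥ 7 → (11,12); next start ≥ 12 → (17,19).
Selected: (0,1) (1,3) (4,6) (6,7) (11,12) (17,19)

6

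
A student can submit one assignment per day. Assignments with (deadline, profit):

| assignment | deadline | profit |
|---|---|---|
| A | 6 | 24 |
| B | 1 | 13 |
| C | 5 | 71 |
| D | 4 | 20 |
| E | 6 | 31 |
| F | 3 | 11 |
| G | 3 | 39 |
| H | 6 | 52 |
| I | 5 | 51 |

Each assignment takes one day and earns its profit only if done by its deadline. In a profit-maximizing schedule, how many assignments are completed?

Take jobs in profit order; each goes to the latest open slot no later than its deadline.
By profit: C(d5,71), H(d6,52), I(d5,51), G(d3,39), E(d6,31), A(d6,24), D(d4,20), B(d1,13), F(d3,11)
C→slot 5; H→slot 6; I→slot 4; G→slot 3; E→slot 2; A→slot 1; D skipped; B skipped; F skipped.
6 of 9 scheduled.

6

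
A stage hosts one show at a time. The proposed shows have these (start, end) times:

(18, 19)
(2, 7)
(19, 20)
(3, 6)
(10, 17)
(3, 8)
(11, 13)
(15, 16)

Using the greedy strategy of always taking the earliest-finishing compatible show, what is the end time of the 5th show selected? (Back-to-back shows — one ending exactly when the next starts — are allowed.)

20

Sorted by end: (3,6)  (2,7)  (3,8)  (11,13)  (15,16)  (10,17)  (18,19)  (19,20)
take (3,6); take (11,13); take (15,16); take (18,19); take (19,20).
Selected: (3,6) (11,13) (15,16) (18,19) (19,20)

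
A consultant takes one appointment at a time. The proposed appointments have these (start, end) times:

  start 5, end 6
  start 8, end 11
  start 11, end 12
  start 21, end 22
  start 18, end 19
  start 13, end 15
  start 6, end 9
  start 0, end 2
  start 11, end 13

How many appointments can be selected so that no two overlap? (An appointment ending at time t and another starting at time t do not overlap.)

7

Greedy by earliest finish: after sorting by end time, pick each interval compatible with the last pick.
By end time: (0,2), (5,6), (6,9), (8,11), (11,12), (11,13), (13,15), (18,19), (21,22).
Pick (0,2); next start ≥ 2 → (5,6); next start ≥ 6 → (6,9); next start ≥ 9 → (11,12); next start ≥ 12 → (13,15); next start ≥ 15 → (18,19); next start ≥ 19 → (21,22).
Selected 7 appointments.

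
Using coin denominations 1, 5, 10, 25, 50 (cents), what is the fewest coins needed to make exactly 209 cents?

9

209 = 4×50 + 1×5 + 4×1
Total coins = 4 + 1 + 4 = 9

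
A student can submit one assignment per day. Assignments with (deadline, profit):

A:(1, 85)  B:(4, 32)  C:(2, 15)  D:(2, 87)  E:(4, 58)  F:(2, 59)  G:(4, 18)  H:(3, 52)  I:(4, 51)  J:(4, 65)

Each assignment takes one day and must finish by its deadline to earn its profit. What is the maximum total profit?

295

Take jobs in profit order; each goes to the latest open slot no later than its deadline.
Profit order: D=87 A=85 J=65 F=59 E=58 H=52 I=51 B=32 G=18 C=15
Assign: D→slot 2, A→slot 1, J→slot 4, F skipped, E→slot 3, H skipped, I skipped, B skipped, G skipped, C skipped.
Slots: [1:A] [2:D] [3:E] [4:J]
Profit = 85 + 87 + 58 + 65 = 295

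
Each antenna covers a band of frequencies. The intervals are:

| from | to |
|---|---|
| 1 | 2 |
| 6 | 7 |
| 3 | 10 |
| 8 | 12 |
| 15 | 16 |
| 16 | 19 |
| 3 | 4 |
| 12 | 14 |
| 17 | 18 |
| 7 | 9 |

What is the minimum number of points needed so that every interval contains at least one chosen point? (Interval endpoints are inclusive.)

6

Sort by right endpoint; whenever an interval is uncovered, place a point at its right end.
By right end: [1,2]  [3,4]  [6,7]  [7,9]  [3,10]  [8,12]  [12,14]  [15,16]  [17,18]  [16,19]
[1,2] uncovered → point at 2; [3,4] uncovered → point at 4; [6,7] uncovered → point at 7; [8,12] uncovered → point at 12; [15,16] uncovered → point at 16; [17,18] uncovered → point at 18.
Points: 2, 4, 7, 12, 16, 18 (6 total).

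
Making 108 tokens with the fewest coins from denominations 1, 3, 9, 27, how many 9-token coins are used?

108 = 4×27
Count of 9: 0

0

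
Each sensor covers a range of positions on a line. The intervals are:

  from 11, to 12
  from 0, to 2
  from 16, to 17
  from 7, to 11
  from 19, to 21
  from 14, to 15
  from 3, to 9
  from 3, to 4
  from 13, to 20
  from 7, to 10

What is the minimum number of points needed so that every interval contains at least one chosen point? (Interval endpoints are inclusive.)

Process intervals by earliest right end; each time one isn't hit yet, stab at its right endpoint.
Sorted: [0,2] [3,4] [3,9] [7,10] [7,11] [11,12] [14,15] [16,17] [13,20] [19,21]
{[0,2]} hit by 2; {[3,4],[3,9]} hit by 4; {[7,10],[7,11]} hit by 10; {[11,12]} hit by 12; {[14,15]} hit by 15; {[16,17],[13,20]} hit by 17; {[19,21]} hit by 21.
Points: 2, 4, 10, 12, 15, 17, 21 (7 total).

7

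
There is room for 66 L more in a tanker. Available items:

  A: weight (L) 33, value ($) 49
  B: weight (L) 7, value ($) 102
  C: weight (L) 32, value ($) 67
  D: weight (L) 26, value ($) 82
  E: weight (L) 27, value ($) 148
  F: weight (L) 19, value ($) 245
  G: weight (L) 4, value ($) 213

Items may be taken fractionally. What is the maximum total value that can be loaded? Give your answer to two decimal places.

Ratios (sorted): G 53.25, B 14.57, F 12.89, E 5.48, D 3.15, C 2.09, A 1.48
take G (4 @ 213); take B (7 @ 102); take F (19 @ 245); take E (27 @ 148); take 9/26 of D → 28.38. Capacity used 66/66.
Total value = 736.38

736.38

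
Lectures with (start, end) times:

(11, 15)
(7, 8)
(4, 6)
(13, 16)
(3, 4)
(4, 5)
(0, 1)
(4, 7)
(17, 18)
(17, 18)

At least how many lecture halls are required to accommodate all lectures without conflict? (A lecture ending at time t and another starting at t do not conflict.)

3

Events (time:±→running): 0:+→1 1:-→0 3:+→1 4:-→0 4:+→1 4:+→2 4:+→3 … peak 3.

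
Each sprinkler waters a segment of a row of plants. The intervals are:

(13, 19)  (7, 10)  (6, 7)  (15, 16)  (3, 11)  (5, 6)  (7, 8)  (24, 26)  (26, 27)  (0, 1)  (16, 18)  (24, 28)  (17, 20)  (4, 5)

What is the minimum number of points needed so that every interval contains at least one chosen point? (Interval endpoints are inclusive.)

Sort by right endpoint; whenever an interval is uncovered, place a point at its right end.
By right end: [0,1]  [4,5]  [5,6]  [6,7]  [7,8]  [7,10]  [3,11]  [15,16]  [16,18]  [13,19]  [17,20]  [24,26]  [26,27]  [24,28]
[0,1] uncovered → point at 1; [4,5] uncovered → point at 5; [6,7] uncovered → point at 7; [15,16] uncovered → point at 16; [17,20] uncovered → point at 20; [24,26] uncovered → point at 26.
Points: 1, 5, 7, 16, 20, 26 (6 total).

6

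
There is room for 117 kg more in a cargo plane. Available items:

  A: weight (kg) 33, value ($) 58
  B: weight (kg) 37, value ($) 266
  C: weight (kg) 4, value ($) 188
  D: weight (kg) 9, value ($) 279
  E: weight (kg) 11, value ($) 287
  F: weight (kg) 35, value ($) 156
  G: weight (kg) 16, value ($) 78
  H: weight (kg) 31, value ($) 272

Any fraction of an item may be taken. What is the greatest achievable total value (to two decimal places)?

Greedy by value/weight ratio, highest first.
Ratios (sorted): C 47.00, D 31.00, E 26.09, H 8.77, B 7.19, G 4.88, F 4.46, A 1.76
take C (4 @ 188); take D (9 @ 279); take E (11 @ 287); take H (31 @ 272); take B (37 @ 266); take G (16 @ 78); take 9/35 of F → 40.11. Capacity used 117/117.
Total value = 1410.11

1410.11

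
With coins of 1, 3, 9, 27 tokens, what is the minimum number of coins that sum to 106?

106 − 3×27→25 − 2×9→7 − 2×3→1 − 1×1→0
Total coins = 3 + 2 + 2 + 1 = 8

8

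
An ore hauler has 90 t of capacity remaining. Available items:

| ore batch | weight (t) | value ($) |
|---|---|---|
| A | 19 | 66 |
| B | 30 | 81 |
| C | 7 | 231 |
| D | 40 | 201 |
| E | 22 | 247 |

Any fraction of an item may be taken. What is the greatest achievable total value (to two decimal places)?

750.40

Order: C (231/7=33.00) > E (247/22=11.23) > D (201/40=5.03) > A (66/19=3.47) > B (81/30=2.70)
Fill: take C (7 @ 231) → take E (22 @ 247) → take D (40 @ 201) → take A (19 @ 66) → take 2/30 of B → 5.40; 90/90 used.
Total value = 750.40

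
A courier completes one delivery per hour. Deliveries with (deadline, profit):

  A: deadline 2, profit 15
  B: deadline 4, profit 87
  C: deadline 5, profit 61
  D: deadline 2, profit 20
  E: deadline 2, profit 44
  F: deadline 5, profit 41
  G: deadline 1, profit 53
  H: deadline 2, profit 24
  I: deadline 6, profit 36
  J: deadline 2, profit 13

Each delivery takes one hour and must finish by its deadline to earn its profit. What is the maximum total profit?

Take jobs in profit order; each goes to the latest open slot no later than its deadline.
By profit: B(d4,87), C(d5,61), G(d1,53), E(d2,44), F(d5,41), I(d6,36), H(d2,24), D(d2,20), A(d2,15), J(d2,13)
B→slot 4; C→slot 5; G→slot 1; E→slot 2; F→slot 3; I→slot 6; H skipped; D skipped; A skipped; J skipped.
Profit = 53 + 44 + 41 + 87 + 61 + 36 = 322

322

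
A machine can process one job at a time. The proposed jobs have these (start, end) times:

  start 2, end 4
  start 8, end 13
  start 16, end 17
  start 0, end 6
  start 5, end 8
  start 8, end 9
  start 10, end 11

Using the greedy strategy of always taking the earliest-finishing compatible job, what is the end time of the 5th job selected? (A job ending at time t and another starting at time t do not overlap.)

17

By end time: (2,4), (0,6), (5,8), (8,9), (10,11), (8,13), (16,17).
Pick (2,4); next start ≥ 4 → (5,8); next start ≥ 8 → (8,9); next start ≥ 9 → (10,11); next start ≥ 11 → (16,17).
Selected: (2,4) (5,8) (8,9) (10,11) (16,17)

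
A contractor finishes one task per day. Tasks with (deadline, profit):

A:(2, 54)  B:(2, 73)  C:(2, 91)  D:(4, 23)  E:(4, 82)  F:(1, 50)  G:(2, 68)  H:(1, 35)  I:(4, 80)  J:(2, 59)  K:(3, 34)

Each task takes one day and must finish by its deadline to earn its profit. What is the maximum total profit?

326

By profit: C(d2,91), E(d4,82), I(d4,80), B(d2,73), G(d2,68), J(d2,59), A(d2,54), F(d1,50), H(d1,35), K(d3,34), D(d4,23)
C→slot 2; E→slot 4; I→slot 3; B→slot 1; G skipped; J skipped; A skipped; F skipped; H skipped; K skipped; D skipped.
Profit = 73 + 91 + 80 + 82 = 326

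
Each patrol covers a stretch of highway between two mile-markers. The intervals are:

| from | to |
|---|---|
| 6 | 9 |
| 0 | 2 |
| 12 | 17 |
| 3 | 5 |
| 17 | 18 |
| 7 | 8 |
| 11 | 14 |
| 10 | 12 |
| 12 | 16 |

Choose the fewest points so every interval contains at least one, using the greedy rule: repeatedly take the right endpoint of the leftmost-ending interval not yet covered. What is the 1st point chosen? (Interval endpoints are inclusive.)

Process intervals by earliest right end; each time one isn't hit yet, stab at its right endpoint.
By right end: [0,2]  [3,5]  [7,8]  [6,9]  [10,12]  [11,14]  [12,16]  [12,17]  [17,18]
[0,2] uncovered → point at 2; [3,5] uncovered → point at 5; [7,8] uncovered → point at 8; [10,12] uncovered → point at 12; [17,18] uncovered → point at 18.
Points: 2, 5, 8, 12, 18 (5 total).

2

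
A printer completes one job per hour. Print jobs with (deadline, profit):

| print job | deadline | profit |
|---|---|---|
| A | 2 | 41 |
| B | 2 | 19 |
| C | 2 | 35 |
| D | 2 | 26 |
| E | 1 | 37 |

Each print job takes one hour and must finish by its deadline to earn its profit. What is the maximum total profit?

Take jobs in profit order; each goes to the latest open slot no later than its deadline.
By profit: A(d2,41), E(d1,37), C(d2,35), D(d2,26), B(d2,19)
A→slot 2; E→slot 1; C skipped; D skipped; B skipped.
Profit = 37 + 41 = 78

78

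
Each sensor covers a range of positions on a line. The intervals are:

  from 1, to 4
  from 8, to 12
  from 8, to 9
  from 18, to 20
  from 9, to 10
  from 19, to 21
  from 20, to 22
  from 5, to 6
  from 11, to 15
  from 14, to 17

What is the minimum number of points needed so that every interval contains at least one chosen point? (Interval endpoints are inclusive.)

5

By right end: [1,4]  [5,6]  [8,9]  [9,10]  [8,12]  [11,15]  [14,17]  [18,20]  [19,21]  [20,22]
[1,4] uncovered → point at 4; [5,6] uncovered → point at 6; [8,9] uncovered → point at 9; [11,15] uncovered → point at 15; [18,20] uncovered → point at 20.
Points: 4, 6, 9, 15, 20 (5 total).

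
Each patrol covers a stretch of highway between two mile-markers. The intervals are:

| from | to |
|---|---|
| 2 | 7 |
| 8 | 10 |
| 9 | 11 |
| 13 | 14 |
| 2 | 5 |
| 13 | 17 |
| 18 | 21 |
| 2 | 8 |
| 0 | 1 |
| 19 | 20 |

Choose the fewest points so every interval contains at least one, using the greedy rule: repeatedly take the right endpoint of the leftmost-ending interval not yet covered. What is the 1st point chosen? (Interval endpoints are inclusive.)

By right end: [0,1]  [2,5]  [2,7]  [2,8]  [8,10]  [9,11]  [13,14]  [13,17]  [19,20]  [18,21]
[0,1] uncovered → point at 1; [2,5] uncovered → point at 5; [8,10] uncovered → point at 10; [13,14] uncovered → point at 14; [19,20] uncovered → point at 20.
Points: 1, 5, 10, 14, 20 (5 total).

1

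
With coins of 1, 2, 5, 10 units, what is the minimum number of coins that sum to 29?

Greedy: take as many of the largest coin as possible, then repeat with the remainder.
29 = 2×10 + 1×5 + 2×2
Total coins = 2 + 1 + 2 = 5

5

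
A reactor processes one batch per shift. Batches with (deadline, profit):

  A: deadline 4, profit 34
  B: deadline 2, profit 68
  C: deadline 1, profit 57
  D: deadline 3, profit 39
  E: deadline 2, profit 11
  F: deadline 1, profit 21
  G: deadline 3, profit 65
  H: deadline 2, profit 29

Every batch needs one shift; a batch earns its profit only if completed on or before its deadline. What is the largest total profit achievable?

Sort by profit descending; place each in the latest free slot ≤ its deadline.
By profit: B(d2,68), G(d3,65), C(d1,57), D(d3,39), A(d4,34), H(d2,29), F(d1,21), E(d2,11)
B→slot 2; G→slot 3; C→slot 1; D skipped; A→slot 4; H skipped; F skipped; E skipped.
Profit = 57 + 68 + 65 + 34 = 224

224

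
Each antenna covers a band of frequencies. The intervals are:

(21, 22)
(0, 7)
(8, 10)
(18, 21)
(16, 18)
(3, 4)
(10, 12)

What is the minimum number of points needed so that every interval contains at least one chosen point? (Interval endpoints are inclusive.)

4

Sort by right endpoint; whenever an interval is uncovered, place a point at its right end.
By right end: [3,4]  [0,7]  [8,10]  [10,12]  [16,18]  [18,21]  [21,22]
[3,4] uncovered → point at 4; [8,10] uncovered → point at 10; [16,18] uncovered → point at 18; [21,22] uncovered → point at 22.
Points: 4, 10, 18, 22 (4 total).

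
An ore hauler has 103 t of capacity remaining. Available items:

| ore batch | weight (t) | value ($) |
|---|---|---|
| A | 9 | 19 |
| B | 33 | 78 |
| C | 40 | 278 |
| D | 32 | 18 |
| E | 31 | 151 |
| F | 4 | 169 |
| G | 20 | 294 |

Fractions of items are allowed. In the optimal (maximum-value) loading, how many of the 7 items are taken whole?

4

Sort by value per unit weight and fill in that order.
Ratios (sorted): F 42.25, G 14.70, C 6.95, E 4.87, B 2.36, A 2.11, D 0.56
take F (4 @ 169); take G (20 @ 294); take C (40 @ 278); take E (31 @ 151); take 8/33 of B → 18.91. Capacity used 103/103.
4 item(s) taken whole; one partial (take 8/33 of B).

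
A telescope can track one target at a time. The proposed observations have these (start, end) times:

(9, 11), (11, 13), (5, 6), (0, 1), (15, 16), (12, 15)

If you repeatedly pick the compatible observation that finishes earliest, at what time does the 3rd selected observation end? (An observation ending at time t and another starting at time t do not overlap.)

11

Order by finish time; keep every interval that doesn't clash with the previous kept one.
Sorted by end: (0,1)  (5,6)  (9,11)  (11,13)  (12,15)  (15,16)
take (0,1); take (5,6); take (9,11); take (11,13); take (15,16).
Selected: (0,1) (5,6) (9,11) (11,13) (15,16)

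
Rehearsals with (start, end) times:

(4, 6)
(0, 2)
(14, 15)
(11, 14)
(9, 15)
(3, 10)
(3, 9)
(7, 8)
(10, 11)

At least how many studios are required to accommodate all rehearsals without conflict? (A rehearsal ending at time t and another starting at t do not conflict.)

3

The answer is the maximum number of intervals overlapping at any instant.
Events (time:±→running): 0:+→1 2:-→0 3:+→1 3:+→2 4:+→3 … peak 3.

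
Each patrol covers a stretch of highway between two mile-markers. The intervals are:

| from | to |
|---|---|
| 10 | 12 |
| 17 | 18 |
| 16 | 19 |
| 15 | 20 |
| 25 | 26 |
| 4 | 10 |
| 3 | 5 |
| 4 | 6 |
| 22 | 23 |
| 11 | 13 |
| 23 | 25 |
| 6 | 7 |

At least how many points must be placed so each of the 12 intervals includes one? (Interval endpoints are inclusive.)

6

Sorted: [3,5] [4,6] [6,7] [4,10] [10,12] [11,13] [17,18] [16,19] [15,20] [22,23] [23,25] [25,26]
{[3,5],[4,6]} hit by 5; {[6,7],[4,10]} hit by 7; {[10,12],[11,13]} hit by 12; {[17,18],[16,19],[15,20]} hit by 18; {[22,23],[23,25]} hit by 23; {[25,26]} hit by 26.
Points: 5, 7, 12, 18, 23, 26 (6 total).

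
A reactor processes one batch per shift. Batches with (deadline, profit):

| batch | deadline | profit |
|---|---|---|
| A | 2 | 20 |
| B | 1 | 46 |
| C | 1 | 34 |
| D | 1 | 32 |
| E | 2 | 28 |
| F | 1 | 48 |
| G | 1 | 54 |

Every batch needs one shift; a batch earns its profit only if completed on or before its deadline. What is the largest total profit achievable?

82

Take jobs in profit order; each goes to the latest open slot no later than its deadline.
Profit order: G=54 F=48 B=46 C=34 D=32 E=28 A=20
Assign: G→slot 1, F skipped, B skipped, C skipped, D skipped, E→slot 2, A skipped.
Slots: [1:G] [2:E]
Profit = 54 + 28 = 82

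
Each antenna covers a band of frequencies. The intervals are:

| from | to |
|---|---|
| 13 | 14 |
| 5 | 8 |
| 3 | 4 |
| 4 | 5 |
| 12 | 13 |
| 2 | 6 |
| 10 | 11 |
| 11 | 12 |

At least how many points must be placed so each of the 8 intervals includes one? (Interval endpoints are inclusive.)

Sort by right endpoint; whenever an interval is uncovered, place a point at its right end.
Sorted: [3,4] [4,5] [2,6] [5,8] [10,11] [11,12] [12,13] [13,14]
{[3,4],[4,5],[2,6]} hit by 4; {[5,8]} hit by 8; {[10,11],[11,12]} hit by 11; {[12,13],[13,14]} hit by 13.
Points: 4, 8, 11, 13 (4 total).

4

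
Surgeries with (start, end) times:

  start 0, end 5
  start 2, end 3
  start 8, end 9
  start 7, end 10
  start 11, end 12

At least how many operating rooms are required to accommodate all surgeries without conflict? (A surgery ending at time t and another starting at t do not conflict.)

Count concurrent intervals with a sweep; the peak is the room count.
starts: [0, 2, 7, 8, 11]
ends:   [3, 5, 9, 10, 12]
s0→1 s2→2  — peak 2.

2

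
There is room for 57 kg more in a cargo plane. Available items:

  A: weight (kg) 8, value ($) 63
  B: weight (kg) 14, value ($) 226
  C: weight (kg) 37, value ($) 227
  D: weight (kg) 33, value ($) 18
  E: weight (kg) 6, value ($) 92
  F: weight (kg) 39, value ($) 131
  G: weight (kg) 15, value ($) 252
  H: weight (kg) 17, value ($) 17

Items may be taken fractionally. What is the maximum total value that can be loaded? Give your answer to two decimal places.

Sort by value per unit weight and fill in that order.
Order: G (252/15=16.80) > B (226/14=16.14) > E (92/6=15.33) > A (63/8=7.88) > C (227/37=6.14) > F (131/39=3.36) > H (17/17=1.00) > D (18/33=0.55)
Fill: take G (15 @ 252) → take B (14 @ 226) → take E (6 @ 92) → take A (8 @ 63) → take 14/37 of C → 85.89; 57/57 used.
Total value = 718.89

718.89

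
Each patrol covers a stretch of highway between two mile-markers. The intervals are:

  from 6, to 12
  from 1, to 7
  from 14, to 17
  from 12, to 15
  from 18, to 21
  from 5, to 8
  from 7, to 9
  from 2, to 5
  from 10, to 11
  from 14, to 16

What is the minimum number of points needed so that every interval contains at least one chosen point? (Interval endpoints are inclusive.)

5

Process intervals by earliest right end; each time one isn't hit yet, stab at its right endpoint.
Sorted: [2,5] [1,7] [5,8] [7,9] [10,11] [6,12] [12,15] [14,16] [14,17] [18,21]
{[2,5],[1,7],[5,8]} hit by 5; {[7,9]} hit by 9; {[10,11],[6,12]} hit by 11; {[12,15],[14,16],[14,17]} hit by 15; {[18,21]} hit by 21.
Points: 5, 9, 11, 15, 21 (5 total).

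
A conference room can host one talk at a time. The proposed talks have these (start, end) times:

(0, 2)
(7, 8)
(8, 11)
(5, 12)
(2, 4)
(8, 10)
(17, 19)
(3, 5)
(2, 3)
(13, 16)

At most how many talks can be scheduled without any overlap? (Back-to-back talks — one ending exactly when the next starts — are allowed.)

Greedy by earliest finish: after sorting by end time, pick each interval compatible with the last pick.
Sorted by end: (0,2)  (2,3)  (2,4)  (3,5)  (7,8)  (8,10)  (8,11)  (5,12)  (13,16)  (17,19)
take (0,2); take (2,3); take (3,5); take (7,8); take (8,10); skip (8,11); take (13,16); take (17,19).
Selected 7 talks.

7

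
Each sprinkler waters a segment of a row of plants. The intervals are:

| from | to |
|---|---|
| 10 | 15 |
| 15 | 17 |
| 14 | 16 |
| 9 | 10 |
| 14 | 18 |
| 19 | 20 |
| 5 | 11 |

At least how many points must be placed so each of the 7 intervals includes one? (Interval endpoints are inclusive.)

3

Sort by right endpoint; whenever an interval is uncovered, place a point at its right end.
By right end: [9,10]  [5,11]  [10,15]  [14,16]  [15,17]  [14,18]  [19,20]
[9,10] uncovered → point at 10; [14,16] uncovered → point at 16; [19,20] uncovered → point at 20.
Points: 10, 16, 20 (3 total).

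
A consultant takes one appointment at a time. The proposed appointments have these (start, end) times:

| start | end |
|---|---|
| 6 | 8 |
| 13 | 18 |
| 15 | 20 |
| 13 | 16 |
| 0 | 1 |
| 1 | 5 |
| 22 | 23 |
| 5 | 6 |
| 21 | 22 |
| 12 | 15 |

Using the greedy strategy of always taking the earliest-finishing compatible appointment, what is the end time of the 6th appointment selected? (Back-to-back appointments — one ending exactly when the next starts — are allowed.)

20

Greedy by earliest finish: after sorting by end time, pick each interval compatible with the last pick.
By end time: (0,1), (1,5), (5,6), (6,8), (12,15), (13,16), (13,18), (15,20), (21,22), (22,23).
Pick (0,1); next start ≥ 1 → (1,5); next start ≥ 5 → (5,6); next start ≥ 6 → (6,8); next start ≥ 8 → (12,15); next start ≥ 15 → (15,20); next start ≥ 20 → (21,22); next start ≥ 22 → (22,23).
Selected: (0,1) (1,5) (5,6) (6,8) (12,15) (15,20) (21,22) (22,23)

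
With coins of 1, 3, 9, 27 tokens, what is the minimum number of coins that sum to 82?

Greedy: take as many of the largest coin as possible, then repeat with the remainder.
82 = 3×27 + 1×1
Total coins = 3 + 1 = 4

4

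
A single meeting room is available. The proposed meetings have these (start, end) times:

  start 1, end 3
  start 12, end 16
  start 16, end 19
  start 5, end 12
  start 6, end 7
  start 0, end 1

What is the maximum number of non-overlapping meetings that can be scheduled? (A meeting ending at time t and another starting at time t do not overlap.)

5

Sort by end time and greedily take each interval whose start is ≥ the last chosen end.
By end time: (0,1), (1,3), (6,7), (5,12), (12,16), (16,19).
Pick (0,1); next start ≥ 1 → (1,3); next start ≥ 3 → (6,7); next start ≥ 7 → (12,16); next start ≥ 16 → (16,19).
Selected 5 meetings.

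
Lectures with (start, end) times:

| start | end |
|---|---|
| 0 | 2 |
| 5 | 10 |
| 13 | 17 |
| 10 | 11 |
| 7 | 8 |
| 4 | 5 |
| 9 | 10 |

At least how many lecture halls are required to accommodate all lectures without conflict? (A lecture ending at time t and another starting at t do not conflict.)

2

starts: [0, 4, 5, 7, 9, 10, 13]
ends:   [2, 5, 8, 10, 10, 11, 17]
s0→1 e2→0 s4→1 e5→0 s5→1 s7→2  — peak 2.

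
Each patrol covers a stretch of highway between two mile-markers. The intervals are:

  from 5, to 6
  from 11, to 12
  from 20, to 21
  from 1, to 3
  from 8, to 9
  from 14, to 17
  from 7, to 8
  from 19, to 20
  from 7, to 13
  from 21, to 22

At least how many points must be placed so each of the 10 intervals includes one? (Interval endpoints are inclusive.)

7

Sort by right endpoint; whenever an interval is uncovered, place a point at its right end.
By right end: [1,3]  [5,6]  [7,8]  [8,9]  [11,12]  [7,13]  [14,17]  [19,20]  [20,21]  [21,22]
[1,3] uncovered → point at 3; [5,6] uncovered → point at 6; [7,8] uncovered → point at 8; [11,12] uncovered → point at 12; [14,17] uncovered → point at 17; [19,20] uncovered → point at 20; [21,22] uncovered → point at 22.
Points: 3, 6, 8, 12, 17, 20, 22 (7 total).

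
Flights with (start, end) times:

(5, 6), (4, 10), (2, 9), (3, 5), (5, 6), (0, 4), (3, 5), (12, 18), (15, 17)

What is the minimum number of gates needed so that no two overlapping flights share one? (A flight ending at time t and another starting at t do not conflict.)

starts: [0, 2, 3, 3, 4, 5, 5, 12, 15]
ends:   [4, 5, 5, 6, 6, 9, 10, 17, 18]
s0→1 s2→2 s3→3 s3→4  — peak 4.

4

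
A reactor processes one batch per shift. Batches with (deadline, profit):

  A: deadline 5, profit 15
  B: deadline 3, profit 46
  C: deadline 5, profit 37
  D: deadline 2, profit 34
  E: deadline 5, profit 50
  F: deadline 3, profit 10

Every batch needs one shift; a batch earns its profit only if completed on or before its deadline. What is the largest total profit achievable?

182

Sort by profit descending; place each in the latest free slot ≤ its deadline.
Profit order: E=50 B=46 C=37 D=34 A=15 F=10
Assign: E→slot 5, B→slot 3, C→slot 4, D→slot 2, A→slot 1, F skipped.
Slots: [1:A] [2:D] [3:B] [4:C] [5:E]
Profit = 15 + 34 + 46 + 37 + 50 = 182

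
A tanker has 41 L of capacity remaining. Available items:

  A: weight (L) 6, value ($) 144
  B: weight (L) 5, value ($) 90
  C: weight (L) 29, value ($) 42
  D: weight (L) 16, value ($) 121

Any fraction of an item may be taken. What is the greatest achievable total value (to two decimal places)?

375.28

Ratios (sorted): A 24.00, B 18.00, D 7.56, C 1.45
take A (6 @ 144); take B (5 @ 90); take D (16 @ 121); take 14/29 of C → 20.28. Capacity used 41/41.
Total value = 375.28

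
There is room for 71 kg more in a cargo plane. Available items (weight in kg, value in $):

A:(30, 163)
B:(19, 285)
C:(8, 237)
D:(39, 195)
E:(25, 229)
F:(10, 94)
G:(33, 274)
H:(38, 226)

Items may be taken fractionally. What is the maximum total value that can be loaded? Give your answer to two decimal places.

919.73

Greedy by value/weight ratio, highest first.
Order: C (237/8=29.62) > B (285/19=15.00) > F (94/10=9.40) > E (229/25=9.16) > G (274/33=8.30) > H (226/38=5.95) > A (163/30=5.43) > D (195/39=5.00)
Fill: take C (8 @ 237) → take B (19 @ 285) → take F (10 @ 94) → take E (25 @ 229) → take 9/33 of G → 74.73; 71/71 used.
Total value = 919.73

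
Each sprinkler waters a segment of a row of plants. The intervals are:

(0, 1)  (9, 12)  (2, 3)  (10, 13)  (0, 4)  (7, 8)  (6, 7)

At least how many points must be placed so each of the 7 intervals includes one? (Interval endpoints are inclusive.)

4

By right end: [0,1]  [2,3]  [0,4]  [6,7]  [7,8]  [9,12]  [10,13]
[0,1] uncovered → point at 1; [2,3] uncovered → point at 3; [6,7] uncovered → point at 7; [9,12] uncovered → point at 12.
Points: 1, 3, 7, 12 (4 total).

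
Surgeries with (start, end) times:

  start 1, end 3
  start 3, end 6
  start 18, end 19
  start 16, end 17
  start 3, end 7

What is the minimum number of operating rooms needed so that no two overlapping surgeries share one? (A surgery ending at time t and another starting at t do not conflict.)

The answer is the maximum number of intervals overlapping at any instant.
Events (time:±→running): 1:+→1 3:-→0 3:+→1 3:+→2 … peak 2.

2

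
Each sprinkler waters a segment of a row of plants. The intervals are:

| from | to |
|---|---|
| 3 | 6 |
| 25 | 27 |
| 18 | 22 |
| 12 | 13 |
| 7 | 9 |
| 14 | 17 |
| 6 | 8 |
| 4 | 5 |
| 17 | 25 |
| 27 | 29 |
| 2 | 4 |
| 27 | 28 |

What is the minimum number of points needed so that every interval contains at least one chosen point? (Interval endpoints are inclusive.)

6

By right end: [2,4]  [4,5]  [3,6]  [6,8]  [7,9]  [12,13]  [14,17]  [18,22]  [17,25]  [25,27]  [27,28]  [27,29]
[2,4] uncovered → point at 4; [6,8] uncovered → point at 8; [12,13] uncovered → point at 13; [14,17] uncovered → point at 17; [18,22] uncovered → point at 22; [25,27] uncovered → point at 27.
Points: 4, 8, 13, 17, 22, 27 (6 total).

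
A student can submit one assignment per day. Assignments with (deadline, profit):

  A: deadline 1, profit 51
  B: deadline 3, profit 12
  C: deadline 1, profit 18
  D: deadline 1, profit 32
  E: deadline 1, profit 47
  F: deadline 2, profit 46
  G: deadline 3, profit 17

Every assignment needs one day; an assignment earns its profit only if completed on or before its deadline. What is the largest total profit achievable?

By profit: A(d1,51), E(d1,47), F(d2,46), D(d1,32), C(d1,18), G(d3,17), B(d3,12)
A→slot 1; E skipped; F→slot 2; D skipped; C skipped; G→slot 3; B skipped.
Profit = 51 + 46 + 17 = 114

114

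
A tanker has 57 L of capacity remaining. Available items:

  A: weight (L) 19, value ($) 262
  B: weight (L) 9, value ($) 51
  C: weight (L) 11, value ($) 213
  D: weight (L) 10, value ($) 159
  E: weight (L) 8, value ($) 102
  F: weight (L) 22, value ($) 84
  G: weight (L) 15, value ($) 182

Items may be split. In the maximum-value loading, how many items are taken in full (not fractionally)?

4

Greedy by value/weight ratio, highest first.
Ratios (sorted): C 19.36, D 15.90, A 13.79, E 12.75, G 12.13, B 5.67, F 3.82
take C (11 @ 213); take D (10 @ 159); take A (19 @ 262); take E (8 @ 102); take 9/15 of G → 109.20. Capacity used 57/57.
4 item(s) taken whole; one partial (take 9/15 of G).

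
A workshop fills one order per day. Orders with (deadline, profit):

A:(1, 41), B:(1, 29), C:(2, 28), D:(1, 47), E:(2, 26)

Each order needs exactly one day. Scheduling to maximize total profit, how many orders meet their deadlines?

2

By profit: D(d1,47), A(d1,41), B(d1,29), C(d2,28), E(d2,26)
D→slot 1; A skipped; B skipped; C→slot 2; E skipped.
2 of 5 scheduled.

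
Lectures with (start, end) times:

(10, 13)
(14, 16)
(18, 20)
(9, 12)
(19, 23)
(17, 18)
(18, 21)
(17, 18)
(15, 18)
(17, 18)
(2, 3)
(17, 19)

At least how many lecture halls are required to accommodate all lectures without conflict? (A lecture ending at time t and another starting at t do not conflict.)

5

The answer is the maximum number of intervals overlapping at any instant.
starts: [2, 9, 10, 14, 15, 17, 17, 17, 17, 18, 18, 19]
ends:   [3, 12, 13, 16, 18, 18, 18, 18, 19, 20, 21, 23]
s2→1 e3→0 s9→1 s10→2 e12→1 e13→0 s14→1 s15→2 e16→1 s17→2 s17→3 s17→4 s17→5  — peak 5.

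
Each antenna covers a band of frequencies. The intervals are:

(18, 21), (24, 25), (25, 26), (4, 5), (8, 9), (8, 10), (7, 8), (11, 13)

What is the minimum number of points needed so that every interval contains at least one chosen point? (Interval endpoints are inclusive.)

By right end: [4,5]  [7,8]  [8,9]  [8,10]  [11,13]  [18,21]  [24,25]  [25,26]
[4,5] uncovered → point at 5; [7,8] uncovered → point at 8; [11,13] uncovered → point at 13; [18,21] uncovered → point at 21; [24,25] uncovered → point at 25.
Points: 5, 8, 13, 21, 25 (5 total).

5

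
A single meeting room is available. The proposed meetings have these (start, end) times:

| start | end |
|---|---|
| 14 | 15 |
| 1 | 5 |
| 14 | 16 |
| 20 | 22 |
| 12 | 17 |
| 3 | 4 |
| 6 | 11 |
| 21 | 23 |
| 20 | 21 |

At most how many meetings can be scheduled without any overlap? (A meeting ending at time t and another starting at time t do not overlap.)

5

Sort by end time and greedily take each interval whose start is ≥ the last chosen end.
By end time: (3,4), (1,5), (6,11), (14,15), (14,16), (12,17), (20,21), (20,22), (21,23).
Pick (3,4); next start ≥ 4 → (6,11); next start ≥ 11 → (14,15); next start ≥ 15 → (20,21); next start ≥ 21 → (21,23).
Selected 5 meetings.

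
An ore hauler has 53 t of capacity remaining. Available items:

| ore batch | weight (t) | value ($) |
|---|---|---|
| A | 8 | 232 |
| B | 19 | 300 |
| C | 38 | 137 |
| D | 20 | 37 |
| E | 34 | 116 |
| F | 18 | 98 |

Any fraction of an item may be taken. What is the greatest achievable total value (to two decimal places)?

658.84

Greedy by value/weight ratio, highest first.
Ratios (sorted): A 29.00, B 15.79, F 5.44, C 3.61, E 3.41, D 1.85
take A (8 @ 232); take B (19 @ 300); take F (18 @ 98); take 8/38 of C → 28.84. Capacity used 53/53.
Total value = 658.84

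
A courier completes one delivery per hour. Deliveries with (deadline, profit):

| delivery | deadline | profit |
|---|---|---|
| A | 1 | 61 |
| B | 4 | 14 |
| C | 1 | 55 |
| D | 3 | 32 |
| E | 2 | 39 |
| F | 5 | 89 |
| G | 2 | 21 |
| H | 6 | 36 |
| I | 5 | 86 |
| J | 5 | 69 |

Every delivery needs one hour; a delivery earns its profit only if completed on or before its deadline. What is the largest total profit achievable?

By profit: F(d5,89), I(d5,86), J(d5,69), A(d1,61), C(d1,55), E(d2,39), H(d6,36), D(d3,32), G(d2,21), B(d4,14)
F→slot 5; I→slot 4; J→slot 3; A→slot 1; C skipped; E→slot 2; H→slot 6; D skipped; G skipped; B skipped.
Profit = 61 + 39 + 69 + 86 + 89 + 36 = 380

380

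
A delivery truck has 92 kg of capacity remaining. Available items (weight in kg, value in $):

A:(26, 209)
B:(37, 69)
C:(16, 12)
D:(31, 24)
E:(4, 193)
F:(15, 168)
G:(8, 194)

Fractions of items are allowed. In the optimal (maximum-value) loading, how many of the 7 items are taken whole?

5

Order: E (193/4=48.25) > G (194/8=24.25) > F (168/15=11.20) > A (209/26=8.04) > B (69/37=1.86) > D (24/31=0.77) > C (12/16=0.75)
Fill: take E (4 @ 193) → take G (8 @ 194) → take F (15 @ 168) → take A (26 @ 209) → take B (37 @ 69) → take 2/31 of D → 1.55; 92/92 used.
5 item(s) taken whole; one partial (take 2/31 of D).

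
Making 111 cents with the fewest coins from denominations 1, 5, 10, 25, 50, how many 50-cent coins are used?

2

Greedy: take as many of the largest coin as possible, then repeat with the remainder.
111 − 2×50→11 − 1×10→1 − 1×1→0
Count of 50: 2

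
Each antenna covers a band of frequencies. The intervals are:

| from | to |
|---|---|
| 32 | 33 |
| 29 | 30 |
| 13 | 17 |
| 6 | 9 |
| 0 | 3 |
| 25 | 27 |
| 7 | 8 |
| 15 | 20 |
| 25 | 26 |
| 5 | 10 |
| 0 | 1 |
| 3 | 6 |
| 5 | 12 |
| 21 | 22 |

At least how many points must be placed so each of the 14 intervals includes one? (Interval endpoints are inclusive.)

By right end: [0,1]  [0,3]  [3,6]  [7,8]  [6,9]  [5,10]  [5,12]  [13,17]  [15,20]  [21,22]  [25,26]  [25,27]  [29,30]  [32,33]
[0,1] uncovered → point at 1; [3,6] uncovered → point at 6; [7,8] uncovered → point at 8; [13,17] uncovered → point at 17; [21,22] uncovered → point at 22; [25,26] uncovered → point at 26; [29,30] uncovered → point at 30; [32,33] uncovered → point at 33.
Points: 1, 6, 8, 17, 22, 26, 30, 33 (8 total).

8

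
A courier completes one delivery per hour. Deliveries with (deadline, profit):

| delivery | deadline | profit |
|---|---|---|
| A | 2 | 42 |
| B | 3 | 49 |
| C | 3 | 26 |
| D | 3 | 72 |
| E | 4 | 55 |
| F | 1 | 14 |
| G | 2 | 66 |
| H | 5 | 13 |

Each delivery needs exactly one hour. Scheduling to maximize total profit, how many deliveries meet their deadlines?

Take jobs in profit order; each goes to the latest open slot no later than its deadline.
Profit order: D=72 G=66 E=55 B=49 A=42 C=26 F=14 H=13
Assign: D→slot 3, G→slot 2, E→slot 4, B→slot 1, A skipped, C skipped, F skipped, H→slot 5.
Slots: [1:B] [2:G] [3:D] [4:E] [5:H]
5 of 8 scheduled.

5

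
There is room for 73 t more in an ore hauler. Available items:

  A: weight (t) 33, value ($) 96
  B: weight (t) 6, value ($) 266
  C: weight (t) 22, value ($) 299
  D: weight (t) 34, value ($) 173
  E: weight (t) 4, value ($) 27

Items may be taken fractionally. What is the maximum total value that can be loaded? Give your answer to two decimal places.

785.36

Greedy by value/weight ratio, highest first.
Order: B (266/6=44.33) > C (299/22=13.59) > E (27/4=6.75) > D (173/34=5.09) > A (96/33=2.91)
Fill: take B (6 @ 266) → take C (22 @ 299) → take E (4 @ 27) → take D (34 @ 173) → take 7/33 of A → 20.36; 73/73 used.
Total value = 785.36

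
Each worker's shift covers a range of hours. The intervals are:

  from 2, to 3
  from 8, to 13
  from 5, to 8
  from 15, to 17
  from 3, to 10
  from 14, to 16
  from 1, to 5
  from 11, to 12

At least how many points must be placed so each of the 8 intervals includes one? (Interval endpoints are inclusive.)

Sort by right endpoint; whenever an interval is uncovered, place a point at its right end.
By right end: [2,3]  [1,5]  [5,8]  [3,10]  [11,12]  [8,13]  [14,16]  [15,17]
[2,3] uncovered → point at 3; [5,8] uncovered → point at 8; [11,12] uncovered → point at 12; [14,16] uncovered → point at 16.
Points: 3, 8, 12, 16 (4 total).

4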